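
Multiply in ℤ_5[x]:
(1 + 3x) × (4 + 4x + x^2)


Expand and collect like terms; reduce coefficients mod 5:
x^0: 1·4 = 4 ≡ 4 (mod 5)
x^1: 1·4 + 3·4 = 16 ≡ 1 (mod 5)
x^2: 1·1 + 3·4 = 13 ≡ 3 (mod 5)
x^3: 3·1 = 3 ≡ 3 (mod 5)
Result: 4 + x + 3x^2 + 3x^3

f · g = 4 + x + 3x^2 + 3x^3


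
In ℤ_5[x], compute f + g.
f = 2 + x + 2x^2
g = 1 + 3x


Add coefficients mod 5:
x^0: 2 + 1 = 3 (mod 5)
x^1: 1 + 3 = 4 (mod 5)
x^2: 2 + 0 = 2 (mod 5)
Result: 3 + 4x + 2x^2

f + g = 3 + 4x + 2x^2


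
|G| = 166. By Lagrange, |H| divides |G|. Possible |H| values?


Lagrange's theorem: |H| divides |G|
|G| = 166
Divisors of 166: 1, 2, 83, 166

Possible subgroup orders: {1, 2, 83, 166}


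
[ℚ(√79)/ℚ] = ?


√79 has minimal polynomial x² - 79 (irreducible over ℚ since 79 is squarefree)

[ℚ(√79)/ℚ] = 2


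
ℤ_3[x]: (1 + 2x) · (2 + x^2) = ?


Expand and collect like terms; reduce coefficients mod 3:
x^0: 1·2 = 2 ≡ 2 (mod 3)
x^1: 1·0 + 2·2 = 4 ≡ 1 (mod 3)
x^2: 1·1 + 2·0 = 1 ≡ 1 (mod 3)
x^3: 2·1 = 2 ≡ 2 (mod 3)
Result: 2 + x + x^2 + 2x^3

f · g = 2 + x + x^2 + 2x^3


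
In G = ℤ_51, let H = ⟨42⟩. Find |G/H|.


|⟨42⟩| = n / gcd(42, 51) = 51 / 3 = 17
H is normal (ℤ_51 is abelian).
|G/H| = |G| / |H| = 51 / 17 = 3

|G/H| = 3


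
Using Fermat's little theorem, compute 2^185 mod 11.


Fermat's little theorem: if p is prime and gcd(a,p)=1, then a^(p-1) ≡ 1 (mod p)
p = 11 is prime, gcd(2,11) = 1
Reduce exponent: 185 mod 10 = 5
So 2^185 ≡ 2^5 (mod 11)
2^5 mod 11 = 10

2^185 ≡ 10 (mod 11)


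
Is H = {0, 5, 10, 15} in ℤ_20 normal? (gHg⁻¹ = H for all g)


H = {0, 5, 10, 15} in ℤ_20
ℤ_20 is abelian; every subgroup of an abelian group is normal

Yes, normal subgroup


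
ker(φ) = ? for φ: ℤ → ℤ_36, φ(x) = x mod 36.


Kernel = preimage of identity
ker(φ) = {x ∈ ℤ : x ≡ 0 (mod 36)} = 36ℤ = {0, ±36, ±72, ...}

ker(φ) = 36ℤ


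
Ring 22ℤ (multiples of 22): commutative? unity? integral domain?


22ℤ is a commutative ring under +,× but has no multiplicative identity (1 ∉ 22ℤ); it has no zero divisors, but without unity it is not an integral domain
Commutative: Yes
Integral domain: No
Has unity: No

22ℤ (multiples of 22): Commutative=Yes, Unity=No


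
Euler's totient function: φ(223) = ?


Factor n: 223 = 223
φ(n) = n · ∏(1 - 1/p) over distinct primes p | n
φ(223) = 223 · (1 - 1/223) = 222

φ(223) = 222


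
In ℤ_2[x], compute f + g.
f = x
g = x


Add coefficients mod 2:
x^0: 0 + 0 = 0 (mod 2)
x^1: 1 + 1 = 0 (mod 2)
Result: 0

f + g = 0


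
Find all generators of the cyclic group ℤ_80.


g generates ℤ_n iff gcd(g,n) = 1
Prime factors of 80: 2, 5
Generators are g ∈ {1,...,79} not divisible by any of these primes.
Generators: {1, 3, 7, 9, 11, 13, 17, 19, 21, 23, 27, 29, 31, 33, 37, 39, 41, 43, 47, 49, 51, 53, 57, 59, 61, 63, 67, 69, 71, 73, 77, 79}
Number of generators = φ(80) = 32

Generators of ℤ_80 = {1, 3, 7, 9, 11, 13, 17, 19, 21, 23, 27, 29, 31, 33, 37, 39, 41, 43, 47, 49, 51, 53, 57, 59, 61, 63, 67, 69, 71, 73, 77, 79}


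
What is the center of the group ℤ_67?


Z(G) = {g ∈ G | gx = xg for all x ∈ G}
ℤ_67 is abelian, so Z(G) = G

Z(ℤ_67) = ℤ_67


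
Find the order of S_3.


|S_n| = n! (number of permutations of n symbols)
|S_3| = 3! = 6

|S_3| = 6


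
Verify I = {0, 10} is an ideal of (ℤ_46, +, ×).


Check ideal conditions for I = {0, 10} in ℤ_46:
(1) I is an additive subgroup? No
(2) For r ∈ ℤ_46 and a ∈ I: r·a ∈ I? No  [counterexample: r=2, a=10, r·a mod 46 = 20 ∉ I]

No, I is not an ideal of ℤ_46


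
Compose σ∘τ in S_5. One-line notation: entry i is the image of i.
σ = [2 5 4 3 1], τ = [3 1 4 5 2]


σ∘τ: apply τ first, then σ
1 →τ 3 →σ 4
2 →τ 1 →σ 2
3 →τ 4 →σ 3
4 →τ 5 →σ 1
5 →τ 2 →σ 5

σ∘τ = [4 2 3 1 5]


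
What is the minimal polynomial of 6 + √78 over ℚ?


Let α = 6 + √78. Then α - 6 = √78, so (α - 6)² = 78, giving α² - 12α - 42 = 0. Degree 2 and α ∉ ℚ, so this is the minimal polynomial.

Minimal polynomial: x² - 12x - 42


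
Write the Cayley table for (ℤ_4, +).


Elements: {0, 1, 2, 3}
Operation: addition mod 4
Entry (a, b) = (a + b) mod 4

Cayley table:
  | 0 | 1 | 2 | 3
0 | 0 | 1 | 2 | 3
1 | 1 | 2 | 3 | 0
2 | 2 | 3 | 0 | 1
3 | 3 | 0 | 1 | 2


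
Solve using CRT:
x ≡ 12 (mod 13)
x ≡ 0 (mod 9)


m₁ = 13, m₂ = 9, gcd = 1, so CRT applies. M = m₁·m₂ = 117
Let M₁ = M/m₁ = 9, M₂ = M/m₂ = 13
Find y₁ ≡ M₁⁻¹ (mod m₁): 9⁻¹ ≡ 3 (mod 13)
Find y₂ ≡ M₂⁻¹ (mod m₂): 13⁻¹ ≡ 7 (mod 9)
x = a₁·M₁·y₁ + a₂·M₂·y₂ = 12·9·3 + 0·13·7 = 324
Reduce mod 117: x ≡ 90
Check: 90 mod 13 = 12 ✓, 90 mod 9 = 0 ✓

x ≡ 90 (mod 117)


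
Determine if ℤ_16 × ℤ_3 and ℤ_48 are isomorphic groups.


Comparing ℤ_16 × ℤ_3 and ℤ_48:
gcd(16,3) = 1, so ℤ_16 × ℤ_3 ≅ ℤ_48 (CRT)

Yes, ℤ_16 × ℤ_3 ≅ ℤ_48


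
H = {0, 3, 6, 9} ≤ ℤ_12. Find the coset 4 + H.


4 + H = {4 + h (mod 12) : h ∈ H}
4+0=4, 4+3=7, 4+6=10, 4+9=1
4 + H = {1, 4, 7, 10} = 1 + H

4 + H = {1, 4, 7, 10}


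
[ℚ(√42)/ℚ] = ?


√42 has minimal polynomial x² - 42 (irreducible over ℚ since 42 is squarefree)

[ℚ(√42)/ℚ] = 2


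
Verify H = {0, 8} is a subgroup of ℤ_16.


Subgroup test for H = {0, 8} in (ℤ_16, +):
(1) 0 ∈ H? Yes
(2) Closure: for all a,b ∈ H, (a+b) mod 16 ∈ H? Yes
(3) Inverses: for all a ∈ H, -a mod 16 ∈ H? Yes

Yes, H is a subgroup of ℤ_16


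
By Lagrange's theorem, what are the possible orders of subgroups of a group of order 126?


Lagrange's theorem: |H| divides |G|
|G| = 126
Divisors of 126: 1, 2, 3, 6, 7, 9, 14, 18, 21, 42, 63, 126

Possible subgroup orders: {1, 2, 3, 6, 7, 9, 14, 18, 21, 42, 63, 126}


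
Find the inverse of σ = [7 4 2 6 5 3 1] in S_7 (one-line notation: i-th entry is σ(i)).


To find σ⁻¹, swap domain and range:
σ(1) = 7 → σ⁻¹(7) = 1
σ(2) = 4 → σ⁻¹(4) = 2
σ(3) = 2 → σ⁻¹(2) = 3
σ(4) = 6 → σ⁻¹(6) = 4
σ(5) = 5 → σ⁻¹(5) = 5
σ(6) = 3 → σ⁻¹(3) = 6
σ(7) = 1 → σ⁻¹(1) = 7

σ⁻¹ = [7 3 6 2 5 4 1]


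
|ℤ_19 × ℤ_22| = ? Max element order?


|ℤ_19 × ℤ_22| = 19 × 22 = 418
Max element order = lcm(19,22) = 418
Cyclic? Yes (gcd=1)

|ℤ_19×ℤ_22| = 418, max element order = 418


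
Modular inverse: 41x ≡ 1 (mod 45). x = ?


Use the extended Euclidean algorithm to write 1 = 41·s + 45·t; then s mod 45 is the inverse.
Euclidean algorithm:
  41 = 0·45 + 41
  45 = 1·41 + 4
  41 = 10·4 + 1
  4 = 4·1 + 0
gcd(41,45) = 1
Back-substitution gives: 41·(11) + 45·(-10) = 1
So 41⁻¹ ≡ 11 ≡ 11 (mod 45)
Check: 41 × 11 = 451 ≡ 1 (mod 45) ✓

41⁻¹ ≡ 11 (mod 45)


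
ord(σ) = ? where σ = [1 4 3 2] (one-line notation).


Cycle decomposition: (2 4)
Cycle lengths: 2
Order = lcm(2) = 2

ord(σ) = 2


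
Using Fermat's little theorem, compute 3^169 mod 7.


Fermat's little theorem: if p is prime and gcd(a,p)=1, then a^(p-1) ≡ 1 (mod p)
p = 7 is prime, gcd(3,7) = 1
Reduce exponent: 169 mod 6 = 1
So 3^169 ≡ 3^1 (mod 7)
3^1 mod 7 = 3

3^169 ≡ 3 (mod 7)


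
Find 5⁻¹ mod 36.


Use the extended Euclidean algorithm to write 1 = 5·s + 36·t; then s mod 36 is the inverse.
Euclidean algorithm:
  5 = 0·36 + 5
  36 = 7·5 + 1
  5 = 5·1 + 0
gcd(5,36) = 1
Back-substitution gives: 5·(-7) + 36·(1) = 1
So 5⁻¹ ≡ -7 ≡ 29 (mod 36)
Check: 5 × 29 = 145 ≡ 1 (mod 36) ✓

5⁻¹ ≡ 29 (mod 36)


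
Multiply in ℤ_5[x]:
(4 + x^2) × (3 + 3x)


Expand and collect like terms; reduce coefficients mod 5:
x^0: 4·3 = 12 ≡ 2 (mod 5)
x^1: 4·3 + 0·3 = 12 ≡ 2 (mod 5)
x^2: 0·3 + 1·3 = 3 ≡ 3 (mod 5)
x^3: 1·3 = 3 ≡ 3 (mod 5)
Result: 2 + 2x + 3x^2 + 3x^3

f · g = 2 + 2x + 3x^2 + 3x^3


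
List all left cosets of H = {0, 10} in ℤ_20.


H = {0, 10}, |H| = 2
Number of cosets = |G|/|H| = 20/2 = 10
0 + H = {0, 10}
1 + H = {1, 11}
2 + H = {2, 12}
3 + H = {3, 13}
4 + H = {4, 14}
5 + H = {5, 15}
6 + H = {6, 16}
7 + H = {7, 17}
8 + H = {8, 18}
9 + H = {9, 19}

Cosets: 0+H={0,10}; 1+H={1,11}; 2+H={2,12}; 3+H={3,13}; 4+H={4,14}; 5+H={5,15}; 6+H={6,16}; 7+H={7,17}; 8+H={8,18}; 9+H={9,19}


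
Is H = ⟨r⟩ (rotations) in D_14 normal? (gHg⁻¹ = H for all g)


H = ⟨r⟩ (rotations) in D_14
The rotation subgroup ⟨r⟩ has index 2 in D_14, so it is normal

Yes, normal subgroup


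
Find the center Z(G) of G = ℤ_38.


Z(G) = {g ∈ G | gx = xg for all x ∈ G}
ℤ_38 is abelian, so Z(G) = G

Z(ℤ_38) = ℤ_38


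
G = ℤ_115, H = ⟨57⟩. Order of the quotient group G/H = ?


|⟨57⟩| = n / gcd(57, 115) = 115 / 1 = 115
H is normal (ℤ_115 is abelian).
|G/H| = |G| / |H| = 115 / 115 = 1

|G/H| = 1


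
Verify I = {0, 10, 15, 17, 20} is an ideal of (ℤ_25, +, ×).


Check ideal conditions for I = {0, 10, 15, 17, 20} in ℤ_25:
(1) I is an additive subgroup? No
(2) For r ∈ ℤ_25 and a ∈ I: r·a ∈ I? No  [counterexample: r=2, a=15, r·a mod 25 = 5 ∉ I]

No, I is not an ideal of ℤ_25


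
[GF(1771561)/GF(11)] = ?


GF(1771561) = GF(11^6), so the extension degree is 6

[GF(1771561)/GF(11)] = 6


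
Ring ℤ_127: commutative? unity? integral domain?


ℤ_127 is a commutative ring with unity 1; 127 is prime, so ℤ_127 is a field (hence an integral domain)
Commutative: Yes
Integral domain: Yes
Has unity: Yes

ℤ_127: Commutative=Yes, Unity=Yes


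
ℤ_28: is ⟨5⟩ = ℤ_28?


g generates ℤ_n iff gcd(g, n) = 1
gcd(5, 28) = 1
Since gcd = 1, 5 is a generator.

Yes, 5 generates ℤ_28


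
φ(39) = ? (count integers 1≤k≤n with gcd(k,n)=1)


Factor n: 39 = 3 × 13
φ(n) = n · ∏(1 - 1/p) over distinct primes p | n
φ(39) = 39 · (1 - 1/3) · (1 - 1/13) = 24

φ(39) = 24


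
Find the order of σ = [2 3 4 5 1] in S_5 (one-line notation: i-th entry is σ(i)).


Cycle decomposition: (1 2 3 4 5)
Cycle lengths: 5
Order = lcm(5) = 5

ord(σ) = 5


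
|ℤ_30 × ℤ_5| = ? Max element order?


|ℤ_30 × ℤ_5| = 30 × 5 = 150
Max element order = lcm(30,5) = 30
Cyclic? No (gcd=5)

|ℤ_30×ℤ_5| = 150, max element order = 30


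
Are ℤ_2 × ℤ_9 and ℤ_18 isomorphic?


Comparing ℤ_2 × ℤ_9 and ℤ_18:
gcd(2,9) = 1, so ℤ_2 × ℤ_9 ≅ ℤ_18 (CRT)

Yes, ℤ_2 × ℤ_9 ≅ ℤ_18


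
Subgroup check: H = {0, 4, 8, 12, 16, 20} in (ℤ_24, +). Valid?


Subgroup test for H = {0, 4, 8, 12, 16, 20} in (ℤ_24, +):
(1) 0 ∈ H? Yes
(2) Closure: for all a,b ∈ H, (a+b) mod 24 ∈ H? Yes
(3) Inverses: for all a ∈ H, -a mod 24 ∈ H? Yes

Yes, H is a subgroup of ℤ_24


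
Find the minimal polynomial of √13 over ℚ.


√13 satisfies x² - 13 = 0, irreducible over ℚ since 13 is squarefree

Minimal polynomial: x² - 13


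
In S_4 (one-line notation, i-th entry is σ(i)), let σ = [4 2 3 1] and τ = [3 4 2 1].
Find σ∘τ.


σ∘τ: apply τ first, then σ
1 →τ 3 →σ 3
2 →τ 4 →σ 1
3 →τ 2 →σ 2
4 →τ 1 →σ 4

σ∘τ = [3 1 2 4]


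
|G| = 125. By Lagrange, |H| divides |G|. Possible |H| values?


Lagrange's theorem: |H| divides |G|
|G| = 125
Divisors of 125: 1, 5, 25, 125

Possible subgroup orders: {1, 5, 25, 125}


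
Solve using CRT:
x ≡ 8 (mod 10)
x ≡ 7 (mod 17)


m₁ = 10, m₂ = 17, gcd = 1, so CRT applies. M = m₁·m₂ = 170
Let M₁ = M/m₁ = 17, M₂ = M/m₂ = 10
Find y₁ ≡ M₁⁻¹ (mod m₁): 17⁻¹ ≡ 3 (mod 10)
Find y₂ ≡ M₂⁻¹ (mod m₂): 10⁻¹ ≡ 12 (mod 17)
x = a₁·M₁·y₁ + a₂·M₂·y₂ = 8·17·3 + 7·10·12 = 1248
Reduce mod 170: x ≡ 58
Check: 58 mod 10 = 8 ✓, 58 mod 17 = 7 ✓

x ≡ 58 (mod 170)


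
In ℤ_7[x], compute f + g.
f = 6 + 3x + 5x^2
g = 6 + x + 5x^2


Add coefficients mod 7:
x^0: 6 + 6 = 5 (mod 7)
x^1: 3 + 1 = 4 (mod 7)
x^2: 5 + 5 = 3 (mod 7)
Result: 5 + 4x + 3x^2

f + g = 5 + 4x + 3x^2


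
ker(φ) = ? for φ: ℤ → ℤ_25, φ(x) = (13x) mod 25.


Kernel = preimage of identity
ker(φ) = {x ∈ ℤ : 13x ≡ 0 (mod 25)}. gcd(13,25) = 1, so 13x ≡ 0 (mod 25) ⟺ x ≡ 0 (mod 25/1 = 25). Hence ker(φ) = 25ℤ

ker(φ) = 25ℤ


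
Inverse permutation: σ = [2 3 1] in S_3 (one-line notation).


To find σ⁻¹, swap domain and range:
σ(1) = 2 → σ⁻¹(2) = 1
σ(2) = 3 → σ⁻¹(3) = 2
σ(3) = 1 → σ⁻¹(1) = 3

σ⁻¹ = [3 1 2]


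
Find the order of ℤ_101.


ℤ_n has n elements.

|ℤ_101| = 101


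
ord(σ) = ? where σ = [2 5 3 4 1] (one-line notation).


Cycle decomposition: (1 2 5)
Cycle lengths: 3
Order = lcm(3) = 3

ord(σ) = 3


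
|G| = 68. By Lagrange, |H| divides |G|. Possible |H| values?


Lagrange's theorem: |H| divides |G|
|G| = 68
Divisors of 68: 1, 2, 4, 17, 34, 68

Possible subgroup orders: {1, 2, 4, 17, 34, 68}


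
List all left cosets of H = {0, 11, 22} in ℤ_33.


H = {0, 11, 22}, |H| = 3
Number of cosets = |G|/|H| = 33/3 = 11
0 + H = {0, 11, 22}
1 + H = {1, 12, 23}
2 + H = {2, 13, 24}
3 + H = {3, 14, 25}
4 + H = {4, 15, 26}
5 + H = {5, 16, 27}
6 + H = {6, 17, 28}
7 + H = {7, 18, 29}
8 + H = {8, 19, 30}
9 + H = {9, 20, 31}
10 + H = {10, 21, 32}

Cosets: 0+H={0,11,22}; 1+H={1,12,23}; 2+H={2,13,24}; 3+H={3,14,25}; 4+H={4,15,26}; 5+H={5,16,27}; 6+H={6,17,28}; 7+H={7,18,29}; 8+H={8,19,30}; 9+H={9,20,31}; 10+H={10,21,32}


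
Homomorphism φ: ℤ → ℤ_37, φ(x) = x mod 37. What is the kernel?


Kernel = preimage of identity
ker(φ) = {x ∈ ℤ : x ≡ 0 (mod 37)} = 37ℤ = {0, ±37, ±74, ...}

ker(φ) = 37ℤ


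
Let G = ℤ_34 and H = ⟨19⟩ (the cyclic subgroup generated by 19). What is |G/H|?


|⟨19⟩| = n / gcd(19, 34) = 34 / 1 = 34
H is normal (ℤ_34 is abelian).
|G/H| = |G| / |H| = 34 / 34 = 1

|G/H| = 1


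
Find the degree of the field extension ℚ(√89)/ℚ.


√89 has minimal polynomial x² - 89 (irreducible over ℚ since 89 is squarefree)

[ℚ(√89)/ℚ] = 2


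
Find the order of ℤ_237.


ℤ_n has n elements.

|ℤ_237| = 237


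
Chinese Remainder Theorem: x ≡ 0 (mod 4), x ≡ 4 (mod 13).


m₁ = 4, m₂ = 13, gcd = 1, so CRT applies. M = m₁·m₂ = 52
Let M₁ = M/m₁ = 13, M₂ = M/m₂ = 4
Find y₁ ≡ M₁⁻¹ (mod m₁): 13⁻¹ ≡ 1 (mod 4)
Find y₂ ≡ M₂⁻¹ (mod m₂): 4⁻¹ ≡ 10 (mod 13)
x = a₁·M₁·y₁ + a₂·M₂·y₂ = 0·13·1 + 4·4·10 = 160
Reduce mod 52: x ≡ 4
Check: 4 mod 4 = 0 ✓, 4 mod 13 = 4 ✓

x ≡ 4 (mod 52)


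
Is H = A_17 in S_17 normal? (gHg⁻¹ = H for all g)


H = A_17 in S_17
A_17 has index 2 in S_17, and every subgroup of index 2 is normal

Yes, normal subgroup


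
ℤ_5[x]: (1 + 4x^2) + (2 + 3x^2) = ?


Add coefficients mod 5:
x^0: 1 + 2 = 3 (mod 5)
x^1: 0 + 0 = 0 (mod 5)
x^2: 4 + 3 = 2 (mod 5)
Result: 3 + 2x^2

f + g = 3 + 2x^2


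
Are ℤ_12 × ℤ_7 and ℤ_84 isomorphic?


Comparing ℤ_12 × ℤ_7 and ℤ_84:
gcd(12,7) = 1, so ℤ_12 × ℤ_7 ≅ ℤ_84 (CRT)

Yes, ℤ_12 × ℤ_7 ≅ ℤ_84


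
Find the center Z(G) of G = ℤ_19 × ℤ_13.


Z(G) = {g ∈ G | gx = xg for all x ∈ G}
Direct product of abelian groups is abelian, so Z(G) = G

Z(ℤ_19 × ℤ_13) = ℤ_19 × ℤ_13


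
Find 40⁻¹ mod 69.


Use the extended Euclidean algorithm to write 1 = 40·s + 69·t; then s mod 69 is the inverse.
Euclidean algorithm:
  40 = 0·69 + 40
  69 = 1·40 + 29
  40 = 1·29 + 11
  29 = 2·11 + 7
  11 = 1·7 + 4
  7 = 1·4 + 3
  4 = 1·3 + 1
  3 = 3·1 + 0
gcd(40,69) = 1
Back-substitution gives: 40·(19) + 69·(-11) = 1
So 40⁻¹ ≡ 19 ≡ 19 (mod 69)
Check: 40 × 19 = 760 ≡ 1 (mod 69) ✓

40⁻¹ ≡ 19 (mod 69)


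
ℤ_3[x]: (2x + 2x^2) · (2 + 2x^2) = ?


Expand and collect like terms; reduce coefficients mod 3:
x^0: 0·2 = 0 ≡ 0 (mod 3)
x^1: 0·0 + 2·2 = 4 ≡ 1 (mod 3)
x^2: 0·2 + 2·0 + 2·2 = 4 ≡ 1 (mod 3)
x^3: 2·2 + 2·0 = 4 ≡ 1 (mod 3)
x^4: 2·2 = 4 ≡ 1 (mod 3)
Result: x + x^2 + x^3 + x^4

f · g = x + x^2 + x^3 + x^4


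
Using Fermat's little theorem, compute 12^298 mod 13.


Fermat's little theorem: if p is prime and gcd(a,p)=1, then a^(p-1) ≡ 1 (mod p)
p = 13 is prime, gcd(12,13) = 1
Reduce exponent: 298 mod 12 = 10
So 12^298 ≡ 12^10 (mod 13)
12^10 mod 13 = 1

12^298 ≡ 1 (mod 13)


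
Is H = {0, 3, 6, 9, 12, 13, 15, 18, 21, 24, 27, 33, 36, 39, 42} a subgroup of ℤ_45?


Subgroup test for H = {0, 3, 6, 9, 12, 13, 15, 18, 21, 24, 27, 33, 36, 39, 42} in (ℤ_45, +):
(1) 0 ∈ H? Yes
(2) Closure: for all a,b ∈ H, (a+b) mod 45 ∈ H? No  [counterexample: 3 + 13 = 16 ∉ H]
(3) Inverses: for all a ∈ H, -a mod 45 ∈ H? No

No, H is not a subgroup of ℤ_45


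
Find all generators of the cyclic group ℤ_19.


g generates ℤ_n iff gcd(g,n) = 1
Prime factors of 19: 19
Generators are g ∈ {1,...,18} not divisible by any of these primes.
Generators: {1, 2, 3, 4, 5, 6, 7, 8, 9, 10, 11, 12, 13, 14, 15, 16, 17, 18}
Number of generators = φ(19) = 18

Generators of ℤ_19 = {1, 2, 3, 4, 5, 6, 7, 8, 9, 10, 11, 12, 13, 14, 15, 16, 17, 18}


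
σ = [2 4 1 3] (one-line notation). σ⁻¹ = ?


To find σ⁻¹, swap domain and range:
σ(1) = 2 → σ⁻¹(2) = 1
σ(2) = 4 → σ⁻¹(4) = 2
σ(3) = 1 → σ⁻¹(1) = 3
σ(4) = 3 → σ⁻¹(3) = 4

σ⁻¹ = [3 1 4 2]


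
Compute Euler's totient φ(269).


Factor n: 269 = 269
φ(n) = n · ∏(1 - 1/p) over distinct primes p | n
φ(269) = 269 · (1 - 1/269) = 268

φ(269) = 268


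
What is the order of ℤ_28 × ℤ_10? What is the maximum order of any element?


|ℤ_28 × ℤ_10| = 28 × 10 = 280
Max element order = lcm(28,10) = 140
Cyclic? No (gcd=2)

|ℤ_28×ℤ_10| = 280, max element order = 140


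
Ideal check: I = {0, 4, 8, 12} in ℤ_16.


Check ideal conditions for I = {0, 4, 8, 12} in ℤ_16:
(1) I is an additive subgroup? Yes
(2) For r ∈ ℤ_16 and a ∈ I: r·a ∈ I? Yes

Yes, I is an ideal of ℤ_16


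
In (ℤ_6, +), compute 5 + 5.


Operation: addition mod 6
5 + 5 = (a + b) mod 6 with a = 5, b = 5

5 + 5 = 4


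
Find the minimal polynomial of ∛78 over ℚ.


∛78 satisfies x³ - 78 = 0, irreducible over ℚ (no rational root; 78 is not a perfect cube)

Minimal polynomial: x³ - 78


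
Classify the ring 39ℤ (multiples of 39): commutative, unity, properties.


39ℤ is a commutative ring under +,× but has no multiplicative identity (1 ∉ 39ℤ); it has no zero divisors, but without unity it is not an integral domain
Commutative: Yes
Integral domain: No
Has unity: No

39ℤ (multiples of 39): Commutative=Yes, Unity=No


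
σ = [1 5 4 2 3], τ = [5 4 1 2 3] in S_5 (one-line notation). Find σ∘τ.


σ∘τ: apply τ first, then σ
1 →τ 5 →σ 3
2 →τ 4 →σ 2
3 →τ 1 →σ 1
4 →τ 2 →σ 5
5 →τ 3 →σ 4

σ∘τ = [3 2 1 5 4]


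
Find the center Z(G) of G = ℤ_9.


Z(G) = {g ∈ G | gx = xg for all x ∈ G}
ℤ_9 is abelian, so Z(G) = G

Z(ℤ_9) = ℤ_9


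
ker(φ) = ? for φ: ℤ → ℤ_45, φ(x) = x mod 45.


Kernel = preimage of identity
ker(φ) = {x ∈ ℤ : x ≡ 0 (mod 45)} = 45ℤ = {0, ±45, ±90, ...}

ker(φ) = 45ℤ


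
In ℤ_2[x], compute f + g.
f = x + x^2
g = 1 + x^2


Add coefficients mod 2:
x^0: 0 + 1 = 1 (mod 2)
x^1: 1 + 0 = 1 (mod 2)
x^2: 1 + 1 = 0 (mod 2)
Result: 1 + x

f + g = 1 + x


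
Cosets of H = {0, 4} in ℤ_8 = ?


H = {0, 4}, |H| = 2
Number of cosets = |G|/|H| = 8/2 = 4
0 + H = {0, 4}
1 + H = {1, 5}
2 + H = {2, 6}
3 + H = {3, 7}

Cosets: 0+H={0,4}; 1+H={1,5}; 2+H={2,6}; 3+H={3,7}


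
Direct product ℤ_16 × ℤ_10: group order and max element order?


|ℤ_16 × ℤ_10| = 16 × 10 = 160
Max element order = lcm(16,10) = 80
Cyclic? No (gcd=2)

|ℤ_16×ℤ_10| = 160, max element order = 80


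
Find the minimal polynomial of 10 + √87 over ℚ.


Let α = 10 + √87. Then α - 10 = √87, so (α - 10)² = 87, giving α² - 20α + 13 = 0. Degree 2 and α ∉ ℚ, so this is the minimal polynomial.

Minimal polynomial: x² - 20x + 13


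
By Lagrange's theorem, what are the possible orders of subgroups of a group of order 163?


Lagrange's theorem: |H| divides |G|
|G| = 163
Divisors of 163: 1, 163

Possible subgroup orders: {1, 163}


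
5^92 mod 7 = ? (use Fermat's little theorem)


Fermat's little theorem: if p is prime and gcd(a,p)=1, then a^(p-1) ≡ 1 (mod p)
p = 7 is prime, gcd(5,7) = 1
Reduce exponent: 92 mod 6 = 2
So 5^92 ≡ 5^2 (mod 7)
5^2 mod 7 = 4

5^92 ≡ 4 (mod 7)


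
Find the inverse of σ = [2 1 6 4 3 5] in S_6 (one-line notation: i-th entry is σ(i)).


To find σ⁻¹, swap domain and range:
σ(1) = 2 → σ⁻¹(2) = 1
σ(2) = 1 → σ⁻¹(1) = 2
σ(3) = 6 → σ⁻¹(6) = 3
σ(4) = 4 → σ⁻¹(4) = 4
σ(5) = 3 → σ⁻¹(3) = 5
σ(6) = 5 → σ⁻¹(5) = 6

σ⁻¹ = [2 1 5 4 6 3]


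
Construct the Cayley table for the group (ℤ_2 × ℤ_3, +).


Elements: {(0,0), (0,1), (0,2), (1,0), (1,1), (1,2)}
Operation: componentwise addition mod (2, 3)
Entry (a, b) = ((a₁+b₁) mod 2, (a₂+b₂) mod 3)

Cayley table:
      | (0,0) | (0,1) | (0,2) | (1,0) | (1,1) | (1,2)
(0,0) | (0,0) | (0,1) | (0,2) | (1,0) | (1,1) | (1,2)
(0,1) | (0,1) | (0,2) | (0,0) | (1,1) | (1,2) | (1,0)
(0,2) | (0,2) | (0,0) | (0,1) | (1,2) | (1,0) | (1,1)
(1,0) | (1,0) | (1,1) | (1,2) | (0,0) | (0,1) | (0,2)
(1,1) | (1,1) | (1,2) | (1,0) | (0,1) | (0,2) | (0,0)
(1,2) | (1,2) | (1,0) | (1,1) | (0,2) | (0,0) | (0,1)


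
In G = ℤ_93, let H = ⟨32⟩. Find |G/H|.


|⟨32⟩| = n / gcd(32, 93) = 93 / 1 = 93
H is normal (ℤ_93 is abelian).
|G/H| = |G| / |H| = 93 / 93 = 1

|G/H| = 1


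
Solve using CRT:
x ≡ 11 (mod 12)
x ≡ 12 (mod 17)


m₁ = 12, m₂ = 17, gcd = 1, so CRT applies. M = m₁·m₂ = 204
Let M₁ = M/m₁ = 17, M₂ = M/m₂ = 12
Find y₁ ≡ M₁⁻¹ (mod m₁): 17⁻¹ ≡ 5 (mod 12)
Find y₂ ≡ M₂⁻¹ (mod m₂): 12⁻¹ ≡ 10 (mod 17)
x = a₁·M₁·y₁ + a₂·M₂·y₂ = 11·17·5 + 12·12·10 = 2375
Reduce mod 204: x ≡ 131
Check: 131 mod 12 = 11 ✓, 131 mod 17 = 12 ✓

x ≡ 131 (mod 204)


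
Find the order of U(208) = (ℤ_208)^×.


U(n) is the group of units mod n; |U(n)| = φ(n)
|U(208)| = φ(208) = 96

|U(208) = (ℤ_208)^×| = 96


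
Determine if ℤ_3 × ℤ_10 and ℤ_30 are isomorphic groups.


Comparing ℤ_3 × ℤ_10 and ℤ_30:
gcd(3,10) = 1, so ℤ_3 × ℤ_10 ≅ ℤ_30 (CRT)

Yes, ℤ_3 × ℤ_10 ≅ ℤ_30


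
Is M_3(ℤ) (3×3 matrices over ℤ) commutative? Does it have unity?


Matrix multiplication is non-commutative for n ≥ 2; the identity matrix I is the unity; singular matrices give zero divisors, so not an integral domain
Commutative: No
Integral domain: No
Has unity: Yes

M_3(ℤ) (3×3 matrices over ℤ): Commutative=No, Unity=Yes


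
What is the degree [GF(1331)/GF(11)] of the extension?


GF(1331) = GF(11^3), so the extension degree is 3

[GF(1331)/GF(11)] = 3


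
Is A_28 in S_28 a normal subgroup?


H = A_28 in S_28
A_28 has index 2 in S_28, and every subgroup of index 2 is normal

Yes, normal subgroup


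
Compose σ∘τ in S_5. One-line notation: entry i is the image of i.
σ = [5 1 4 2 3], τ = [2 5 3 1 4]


σ∘τ: apply τ first, then σ
1 →τ 2 →σ 1
2 →τ 5 →σ 3
3 →τ 3 →σ 4
4 →τ 1 →σ 5
5 →τ 4 →σ 2

σ∘τ = [1 3 4 5 2]


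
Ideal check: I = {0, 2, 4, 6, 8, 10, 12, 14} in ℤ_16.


Check ideal conditions for I = {0, 2, 4, 6, 8, 10, 12, 14} in ℤ_16:
(1) I is an additive subgroup? Yes
(2) For r ∈ ℤ_16 and a ∈ I: r·a ∈ I? Yes

Yes, I is an ideal of ℤ_16


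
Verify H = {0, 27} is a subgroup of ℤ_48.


Subgroup test for H = {0, 27} in (ℤ_48, +):
(1) 0 ∈ H? Yes
(2) Closure: for all a,b ∈ H, (a+b) mod 48 ∈ H? No  [counterexample: 27 + 27 = 6 ∉ H]
(3) Inverses: for all a ∈ H, -a mod 48 ∈ H? No

No, H is not a subgroup of ℤ_48


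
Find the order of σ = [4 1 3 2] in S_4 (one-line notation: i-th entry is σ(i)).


Cycle decomposition: (1 4 2)
Cycle lengths: 3
Order = lcm(3) = 3

ord(σ) = 3


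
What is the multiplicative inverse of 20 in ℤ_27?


Use the extended Euclidean algorithm to write 1 = 20·s + 27·t; then s mod 27 is the inverse.
Euclidean algorithm:
  20 = 0·27 + 20
  27 = 1·20 + 7
  20 = 2·7 + 6
  7 = 1·6 + 1
  6 = 6·1 + 0
gcd(20,27) = 1
Back-substitution gives: 20·(-4) + 27·(3) = 1
So 20⁻¹ ≡ -4 ≡ 23 (mod 27)
Check: 20 × 23 = 460 ≡ 1 (mod 27) ✓

20⁻¹ ≡ 23 (mod 27)


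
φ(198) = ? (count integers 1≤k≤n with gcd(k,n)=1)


Factor n: 198 = 2 × 3^2 × 11
φ(n) = n · ∏(1 - 1/p) over distinct primes p | n
φ(198) = 198 · (1 - 1/2) · (1 - 1/3) · (1 - 1/11) = 60

φ(198) = 60


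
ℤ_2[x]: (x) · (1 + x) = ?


Expand and collect like terms; reduce coefficients mod 2:
x^0: 0·1 = 0 ≡ 0 (mod 2)
x^1: 0·1 + 1·1 = 1 ≡ 1 (mod 2)
x^2: 1·1 = 1 ≡ 1 (mod 2)
Result: x + x^2

f · g = x + x^2


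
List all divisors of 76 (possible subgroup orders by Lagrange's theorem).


Lagrange's theorem: |H| divides |G|
|G| = 76
Divisors of 76: 1, 2, 4, 19, 38, 76

Possible subgroup orders: {1, 2, 4, 19, 38, 76}


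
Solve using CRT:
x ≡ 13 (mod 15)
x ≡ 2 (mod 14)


m₁ = 15, m₂ = 14, gcd = 1, so CRT applies. M = m₁·m₂ = 210
Let M₁ = M/m₁ = 14, M₂ = M/m₂ = 15
Find y₁ ≡ M₁⁻¹ (mod m₁): 14⁻¹ ≡ 14 (mod 15)
Find y₂ ≡ M₂⁻¹ (mod m₂): 15⁻¹ ≡ 1 (mod 14)
x = a₁·M₁·y₁ + a₂·M₂·y₂ = 13·14·14 + 2·15·1 = 2578
Reduce mod 210: x ≡ 58
Check: 58 mod 15 = 13 ✓, 58 mod 14 = 2 ✓

x ≡ 58 (mod 210)


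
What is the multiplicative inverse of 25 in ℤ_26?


Use the extended Euclidean algorithm to write 1 = 25·s + 26·t; then s mod 26 is the inverse.
Euclidean algorithm:
  25 = 0·26 + 25
  26 = 1·25 + 1
  25 = 25·1 + 0
gcd(25,26) = 1
Back-substitution gives: 25·(-1) + 26·(1) = 1
So 25⁻¹ ≡ -1 ≡ 25 (mod 26)
Check: 25 × 25 = 625 ≡ 1 (mod 26) ✓

25⁻¹ ≡ 25 (mod 26)


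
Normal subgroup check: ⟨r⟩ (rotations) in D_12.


H = ⟨r⟩ (rotations) in D_12
The rotation subgroup ⟨r⟩ has index 2 in D_12, so it is normal

Yes, normal subgroup


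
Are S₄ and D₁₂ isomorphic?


Comparing S₄ and D₁₂:
S₄ has trivial center; D₁₂ has center {e, r⁶}

No, S₄ ≇ D₁₂


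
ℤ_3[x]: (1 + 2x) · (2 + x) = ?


Expand and collect like terms; reduce coefficients mod 3:
x^0: 1·2 = 2 ≡ 2 (mod 3)
x^1: 1·1 + 2·2 = 5 ≡ 2 (mod 3)
x^2: 2·1 = 2 ≡ 2 (mod 3)
Result: 2 + 2x + 2x^2

f · g = 2 + 2x + 2x^2


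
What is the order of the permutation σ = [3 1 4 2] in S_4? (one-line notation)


Cycle decomposition: (1 3 4 2)
Cycle lengths: 4
Order = lcm(4) = 4

ord(σ) = 4


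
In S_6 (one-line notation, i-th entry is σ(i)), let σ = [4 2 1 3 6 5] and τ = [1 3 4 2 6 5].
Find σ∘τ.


σ∘τ: apply τ first, then σ
1 →τ 1 →σ 4
2 →τ 3 →σ 1
3 →τ 4 →σ 3
4 →τ 2 →σ 2
5 →τ 6 →σ 5
6 →τ 5 →σ 6

σ∘τ = [4 1 3 2 5 6]


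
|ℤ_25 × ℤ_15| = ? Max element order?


|ℤ_25 × ℤ_15| = 25 × 15 = 375
Max element order = lcm(25,15) = 75
Cyclic? No (gcd=5)

|ℤ_25×ℤ_15| = 375, max element order = 75


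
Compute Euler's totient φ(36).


Factor n: 36 = 2^2 × 3^2
φ(n) = n · ∏(1 - 1/p) over distinct primes p | n
φ(36) = 36 · (1 - 1/2) · (1 - 1/3) = 12

φ(36) = 12


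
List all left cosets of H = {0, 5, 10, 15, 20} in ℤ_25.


H = {0, 5, 10, 15, 20}, |H| = 5
Number of cosets = |G|/|H| = 25/5 = 5
0 + H = {0, 5, 10, 15, 20}
1 + H = {1, 6, 11, 16, 21}
2 + H = {2, 7, 12, 17, 22}
3 + H = {3, 8, 13, 18, 23}
4 + H = {4, 9, 14, 19, 24}

Cosets: 0+H={0,5,10,15,20}; 1+H={1,6,11,16,21}; 2+H={2,7,12,17,22}; 3+H={3,8,13,18,23}; 4+H={4,9,14,19,24}


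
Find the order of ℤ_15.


ℤ_n has n elements.

|ℤ_15| = 15


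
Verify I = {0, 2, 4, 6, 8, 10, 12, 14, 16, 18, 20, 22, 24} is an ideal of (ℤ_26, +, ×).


Check ideal conditions for I = {0, 2, 4, 6, 8, 10, 12, 14, 16, 18, 20, 22, 24} in ℤ_26:
(1) I is an additive subgroup? Yes
(2) For r ∈ ℤ_26 and a ∈ I: r·a ∈ I? Yes

Yes, I is an ideal of ℤ_26


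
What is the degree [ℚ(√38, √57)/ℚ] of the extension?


[ℚ(√38,√57):ℚ] = [ℚ(√38,√57):ℚ(√38)]·[ℚ(√38):ℚ] = 2·2 = 4

[ℚ(√38, √57)/ℚ] = 4


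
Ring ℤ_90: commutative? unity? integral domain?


ℤ_90 is a commutative ring with unity 1; 90 = 2×45 is composite, so 2·45 ≡ 0 gives zero divisors (not an integral domain)
Commutative: Yes
Integral domain: No
Has unity: Yes

ℤ_90: Commutative=Yes, Unity=Yes


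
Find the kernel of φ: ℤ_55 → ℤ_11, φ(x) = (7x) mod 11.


Kernel = preimage of identity
ker(φ) = {x ∈ ℤ_55 : 7x ≡ 0 (mod 11)}. Since 11 | 55, φ is well-defined. The kernel is the cyclic subgroup ⟨11⟩ of ℤ_55 (order 5), i.e. {0, 11, 22, 33, 44}

ker(φ) = {0, 11, 22, 33, 44}


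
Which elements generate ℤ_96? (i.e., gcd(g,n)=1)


g generates ℤ_n iff gcd(g,n) = 1
Prime factors of 96: 2, 3
Generators are g ∈ {1,...,95} not divisible by any of these primes.
Generators: {1, 5, 7, 11, 13, 17, 19, 23, 25, 29, 31, 35, 37, 41, 43, 47, 49, 53, 55, 59, 61, 65, 67, 71, 73, 77, 79, 83, 85, 89, 91, 95}
Number of generators = φ(96) = 32

Generators of ℤ_96 = {1, 5, 7, 11, 13, 17, 19, 23, 25, 29, 31, 35, 37, 41, 43, 47, 49, 53, 55, 59, 61, 65, 67, 71, 73, 77, 79, 83, 85, 89, 91, 95}


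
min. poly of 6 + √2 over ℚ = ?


Let α = 6 + √2. Then α - 6 = √2, so (α - 6)² = 2, giving α² - 12α + 34 = 0. Degree 2 and α ∉ ℚ, so this is the minimal polynomial.

Minimal polynomial: x² - 12x + 34


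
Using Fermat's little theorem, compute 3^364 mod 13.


Fermat's little theorem: if p is prime and gcd(a,p)=1, then a^(p-1) ≡ 1 (mod p)
p = 13 is prime, gcd(3,13) = 1
Reduce exponent: 364 mod 12 = 4
So 3^364 ≡ 3^4 (mod 13)
3^4 mod 13 = 3

3^364 ≡ 3 (mod 13)


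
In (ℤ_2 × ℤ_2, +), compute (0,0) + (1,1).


Operation: componentwise addition mod (2, 2)
(0,0) + (1,1) = ((a₁+b₁) mod 2, (a₂+b₂) mod 2) with a = (0,0), b = (1,1)

(0,0) + (1,1) = (1,1)


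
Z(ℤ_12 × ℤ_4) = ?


Z(G) = {g ∈ G | gx = xg for all x ∈ G}
Direct product of abelian groups is abelian, so Z(G) = G

Z(ℤ_12 × ℤ_4) = ℤ_12 × ℤ_4


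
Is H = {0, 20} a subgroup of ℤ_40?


Subgroup test for H = {0, 20} in (ℤ_40, +):
(1) 0 ∈ H? Yes
(2) Closure: for all a,b ∈ H, (a+b) mod 40 ∈ H? Yes
(3) Inverses: for all a ∈ H, -a mod 40 ∈ H? Yes

Yes, H is a subgroup of ℤ_40


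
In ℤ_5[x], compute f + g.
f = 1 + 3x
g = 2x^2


Add coefficients mod 5:
x^0: 1 + 0 = 1 (mod 5)
x^1: 3 + 0 = 3 (mod 5)
x^2: 0 + 2 = 2 (mod 5)
Result: 1 + 3x + 2x^2

f + g = 1 + 3x + 2x^2


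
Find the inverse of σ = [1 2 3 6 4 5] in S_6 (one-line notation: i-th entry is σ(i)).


To find σ⁻¹, swap domain and range:
σ(1) = 1 → σ⁻¹(1) = 1
σ(2) = 2 → σ⁻¹(2) = 2
σ(3) = 3 → σ⁻¹(3) = 3
σ(4) = 6 → σ⁻¹(6) = 4
σ(5) = 4 → σ⁻¹(4) = 5
σ(6) = 5 → σ⁻¹(5) = 6

σ⁻¹ = [1 2 3 5 6 4]


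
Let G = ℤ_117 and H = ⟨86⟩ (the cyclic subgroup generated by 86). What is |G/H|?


|⟨86⟩| = n / gcd(86, 117) = 117 / 1 = 117
H is normal (ℤ_117 is abelian).
|G/H| = |G| / |H| = 117 / 117 = 1

|G/H| = 1


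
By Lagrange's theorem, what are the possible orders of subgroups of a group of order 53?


Lagrange's theorem: |H| divides |G|
|G| = 53
Divisors of 53: 1, 53

Possible subgroup orders: {1, 53}


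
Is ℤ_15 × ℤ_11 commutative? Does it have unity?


Direct product ring; commutative with unity (1,1); but (1,0)·(0,1) = (0,0) gives zero divisors, so not an integral domain
Commutative: Yes
Integral domain: No
Has unity: Yes

ℤ_15 × ℤ_11: Commutative=Yes, Unity=Yes


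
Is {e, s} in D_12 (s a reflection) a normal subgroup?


H = {e, s} in D_12 (s a reflection)
r·s·r⁻¹ = sr⁻² ≠ s for n ≥ 3, so {e, s} is not closed under conjugation

No, not a normal subgroup


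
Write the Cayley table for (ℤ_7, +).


Elements: {0, 1, 2, 3, 4, 5, 6}
Operation: addition mod 7
Entry (a, b) = (a + b) mod 7

Cayley table:
  | 0 | 1 | 2 | 3 | 4 | 5 | 6
0 | 0 | 1 | 2 | 3 | 4 | 5 | 6
1 | 1 | 2 | 3 | 4 | 5 | 6 | 0
2 | 2 | 3 | 4 | 5 | 6 | 0 | 1
3 | 3 | 4 | 5 | 6 | 0 | 1 | 2
4 | 4 | 5 | 6 | 0 | 1 | 2 | 3
5 | 5 | 6 | 0 | 1 | 2 | 3 | 4
6 | 6 | 0 | 1 | 2 | 3 | 4 | 5


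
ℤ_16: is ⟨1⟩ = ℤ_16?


g generates ℤ_n iff gcd(g, n) = 1
gcd(1, 16) = 1
Since gcd = 1, 1 is a generator.

Yes, 1 generates ℤ_16


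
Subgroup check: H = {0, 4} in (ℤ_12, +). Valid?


Subgroup test for H = {0, 4} in (ℤ_12, +):
(1) 0 ∈ H? Yes
(2) Closure: for all a,b ∈ H, (a+b) mod 12 ∈ H? No  [counterexample: 4 + 4 = 8 ∉ H]
(3) Inverses: for all a ∈ H, -a mod 12 ∈ H? No

No, H is not a subgroup of ℤ_12


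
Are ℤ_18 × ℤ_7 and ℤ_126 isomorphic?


Comparing ℤ_18 × ℤ_7 and ℤ_126:
gcd(18,7) = 1, so ℤ_18 × ℤ_7 ≅ ℤ_126 (CRT)

Yes, ℤ_18 × ℤ_7 ≅ ℤ_126


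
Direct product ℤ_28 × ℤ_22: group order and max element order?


|ℤ_28 × ℤ_22| = 28 × 22 = 616
Max element order = lcm(28,22) = 308
Cyclic? No (gcd=2)

|ℤ_28×ℤ_22| = 616, max element order = 308


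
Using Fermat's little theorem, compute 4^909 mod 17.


Fermat's little theorem: if p is prime and gcd(a,p)=1, then a^(p-1) ≡ 1 (mod p)
p = 17 is prime, gcd(4,17) = 1
Reduce exponent: 909 mod 16 = 13
So 4^909 ≡ 4^13 (mod 17)
4^13 mod 17 = 4

4^909 ≡ 4 (mod 17)


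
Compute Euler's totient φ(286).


Factor n: 286 = 2 × 11 × 13
φ(n) = n · ∏(1 - 1/p) over distinct primes p | n
φ(286) = 286 · (1 - 1/2) · (1 - 1/11) · (1 - 1/13) = 120

φ(286) = 120


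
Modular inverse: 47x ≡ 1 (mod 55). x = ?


Use the extended Euclidean algorithm to write 1 = 47·s + 55·t; then s mod 55 is the inverse.
Euclidean algorithm:
  47 = 0·55 + 47
  55 = 1·47 + 8
  47 = 5·8 + 7
  8 = 1·7 + 1
  7 = 7·1 + 0
gcd(47,55) = 1
Back-substitution gives: 47·(-7) + 55·(6) = 1
So 47⁻¹ ≡ -7 ≡ 48 (mod 55)
Check: 47 × 48 = 2256 ≡ 1 (mod 55) ✓

47⁻¹ ≡ 48 (mod 55)


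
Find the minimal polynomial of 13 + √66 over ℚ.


Let α = 13 + √66. Then α - 13 = √66, so (α - 13)² = 66, giving α² - 26α + 103 = 0. Degree 2 and α ∉ ℚ, so this is the minimal polynomial.

Minimal polynomial: x² - 26x + 103


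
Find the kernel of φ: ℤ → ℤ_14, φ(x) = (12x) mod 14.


Kernel = preimage of identity
ker(φ) = {x ∈ ℤ : 12x ≡ 0 (mod 14)}. gcd(12,14) = 2, so 12x ≡ 0 (mod 14) ⟺ x ≡ 0 (mod 14/2 = 7). Hence ker(φ) = 7ℤ

ker(φ) = 7ℤ


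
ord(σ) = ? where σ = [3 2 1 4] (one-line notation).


Cycle decomposition: (1 3)
Cycle lengths: 2
Order = lcm(2) = 2

ord(σ) = 2


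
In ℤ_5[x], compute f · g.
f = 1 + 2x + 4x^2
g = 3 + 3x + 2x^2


Expand and collect like terms; reduce coefficients mod 5:
x^0: 1·3 = 3 ≡ 3 (mod 5)
x^1: 1·3 + 2·3 = 9 ≡ 4 (mod 5)
x^2: 1·2 + 2·3 + 4·3 = 20 ≡ 0 (mod 5)
x^3: 2·2 + 4·3 = 16 ≡ 1 (mod 5)
x^4: 4·2 = 8 ≡ 3 (mod 5)
Result: 3 + 4x + x^3 + 3x^4

f · g = 3 + 4x + x^3 + 3x^4


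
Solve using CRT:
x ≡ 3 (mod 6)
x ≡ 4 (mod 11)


m₁ = 6, m₂ = 11, gcd = 1, so CRT applies. M = m₁·m₂ = 66
Let M₁ = M/m₁ = 11, M₂ = M/m₂ = 6
Find y₁ ≡ M₁⁻¹ (mod m₁): 11⁻¹ ≡ 5 (mod 6)
Find y₂ ≡ M₂⁻¹ (mod m₂): 6⁻¹ ≡ 2 (mod 11)
x = a₁·M₁·y₁ + a₂·M₂·y₂ = 3·11·5 + 4·6·2 = 213
Reduce mod 66: x ≡ 15
Check: 15 mod 6 = 3 ✓, 15 mod 11 = 4 ✓

x ≡ 15 (mod 66)


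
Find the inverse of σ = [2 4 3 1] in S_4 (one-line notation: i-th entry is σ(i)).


To find σ⁻¹, swap domain and range:
σ(1) = 2 → σ⁻¹(2) = 1
σ(2) = 4 → σ⁻¹(4) = 2
σ(3) = 3 → σ⁻¹(3) = 3
σ(4) = 1 → σ⁻¹(1) = 4

σ⁻¹ = [4 1 3 2]


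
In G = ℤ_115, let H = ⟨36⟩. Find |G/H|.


|⟨36⟩| = n / gcd(36, 115) = 115 / 1 = 115
H is normal (ℤ_115 is abelian).
|G/H| = |G| / |H| = 115 / 115 = 1

|G/H| = 1


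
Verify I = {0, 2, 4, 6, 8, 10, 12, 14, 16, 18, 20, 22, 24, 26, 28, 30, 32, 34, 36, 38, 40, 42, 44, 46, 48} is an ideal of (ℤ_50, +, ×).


Check ideal conditions for I = {0, 2, 4, 6, 8, 10, 12, 14, 16, 18, 20, 22, 24, 26, 28, 30, 32, 34, 36, 38, 40, 42, 44, 46, 48} in ℤ_50:
(1) I is an additive subgroup? Yes
(2) For r ∈ ℤ_50 and a ∈ I: r·a ∈ I? Yes

Yes, I is an ideal of ℤ_50


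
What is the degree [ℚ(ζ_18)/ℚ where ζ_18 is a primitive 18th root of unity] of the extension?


[ℚ(ζ_n):ℚ] = deg Φ_n(x) = φ(n). Here φ(18) = 6

[ℚ(ζ_18)/ℚ where ζ_18 is a primitive 18th root of unity] = 6


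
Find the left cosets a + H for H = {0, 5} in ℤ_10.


H = {0, 5}, |H| = 2
Number of cosets = |G|/|H| = 10/2 = 5
0 + H = {0, 5}
1 + H = {1, 6}
2 + H = {2, 7}
3 + H = {3, 8}
4 + H = {4, 9}

Cosets: 0+H={0,5}; 1+H={1,6}; 2+H={2,7}; 3+H={3,8}; 4+H={4,9}


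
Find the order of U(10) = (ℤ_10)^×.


U(n) is the group of units mod n; |U(n)| = φ(n)
|U(10)| = φ(10) = 4

|U(10) = (ℤ_10)^×| = 4


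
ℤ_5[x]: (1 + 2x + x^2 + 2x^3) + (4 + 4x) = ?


Add coefficients mod 5:
x^0: 1 + 4 = 0 (mod 5)
x^1: 2 + 4 = 1 (mod 5)
x^2: 1 + 0 = 1 (mod 5)
x^3: 2 + 0 = 2 (mod 5)
Result: x + x^2 + 2x^3

f + g = x + x^2 + 2x^3


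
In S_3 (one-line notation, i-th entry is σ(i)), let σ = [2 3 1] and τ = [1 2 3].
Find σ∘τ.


σ∘τ: apply τ first, then σ
1 →τ 1 →σ 2
2 →τ 2 →σ 3
3 →τ 3 →σ 1

σ∘τ = [2 3 1]


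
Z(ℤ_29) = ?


Z(G) = {g ∈ G | gx = xg for all x ∈ G}
ℤ_29 is abelian, so Z(G) = G

Z(ℤ_29) = ℤ_29


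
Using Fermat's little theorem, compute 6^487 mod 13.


Fermat's little theorem: if p is prime and gcd(a,p)=1, then a^(p-1) ≡ 1 (mod p)
p = 13 is prime, gcd(6,13) = 1
Reduce exponent: 487 mod 12 = 7
So 6^487 ≡ 6^7 (mod 13)
6^7 mod 13 = 7

6^487 ≡ 7 (mod 13)


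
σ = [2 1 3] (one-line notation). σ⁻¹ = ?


To find σ⁻¹, swap domain and range:
σ(1) = 2 → σ⁻¹(2) = 1
σ(2) = 1 → σ⁻¹(1) = 2
σ(3) = 3 → σ⁻¹(3) = 3

σ⁻¹ = [2 1 3]


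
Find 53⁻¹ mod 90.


Use the extended Euclidean algorithm to write 1 = 53·s + 90·t; then s mod 90 is the inverse.
Euclidean algorithm:
  53 = 0·90 + 53
  90 = 1·53 + 37
  53 = 1·37 + 16
  37 = 2·16 + 5
  16 = 3·5 + 1
  5 = 5·1 + 0
gcd(53,90) = 1
Back-substitution gives: 53·(17) + 90·(-10) = 1
So 53⁻¹ ≡ 17 ≡ 17 (mod 90)
Check: 53 × 17 = 901 ≡ 1 (mod 90) ✓

53⁻¹ ≡ 17 (mod 90)


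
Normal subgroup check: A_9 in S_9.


H = A_9 in S_9
A_9 has index 2 in S_9, and every subgroup of index 2 is normal

Yes, normal subgroup


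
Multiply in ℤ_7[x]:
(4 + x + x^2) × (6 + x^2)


Expand and collect like terms; reduce coefficients mod 7:
x^0: 4·6 = 24 ≡ 3 (mod 7)
x^1: 4·0 + 1·6 = 6 ≡ 6 (mod 7)
x^2: 4·1 + 1·0 + 1·6 = 10 ≡ 3 (mod 7)
x^3: 1·1 + 1·0 = 1 ≡ 1 (mod 7)
x^4: 1·1 = 1 ≡ 1 (mod 7)
Result: 3 + 6x + 3x^2 + x^3 + x^4

f · g = 3 + 6x + 3x^2 + x^3 + x^4


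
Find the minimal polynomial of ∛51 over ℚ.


∛51 satisfies x³ - 51 = 0, irreducible over ℚ (no rational root; 51 is not a perfect cube)

Minimal polynomial: x³ - 51


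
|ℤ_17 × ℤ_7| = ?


|A × B| = |A| · |B|
|ℤ_17 × ℤ_7| = 17 × 7 = 119

|ℤ_17 × ℤ_7| = 119


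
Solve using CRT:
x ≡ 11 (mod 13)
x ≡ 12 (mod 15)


m₁ = 13, m₂ = 15, gcd = 1, so CRT applies. M = m₁·m₂ = 195
Let M₁ = M/m₁ = 15, M₂ = M/m₂ = 13
Find y₁ ≡ M₁⁻¹ (mod m₁): 15⁻¹ ≡ 7 (mod 13)
Find y₂ ≡ M₂⁻¹ (mod m₂): 13⁻¹ ≡ 7 (mod 15)
x = a₁·M₁·y₁ + a₂·M₂·y₂ = 11·15·7 + 12·13·7 = 2247
Reduce mod 195: x ≡ 102
Check: 102 mod 13 = 11 ✓, 102 mod 15 = 12 ✓

x ≡ 102 (mod 195)
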